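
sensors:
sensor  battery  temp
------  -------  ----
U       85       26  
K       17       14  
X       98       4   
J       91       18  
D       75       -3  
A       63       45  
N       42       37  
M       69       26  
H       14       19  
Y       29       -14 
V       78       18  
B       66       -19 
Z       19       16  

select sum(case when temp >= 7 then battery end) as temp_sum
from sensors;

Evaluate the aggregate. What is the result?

sensor=U: ✓ → 85
sensor=K: ✓ → 17
sensor=X: ✗
sensor=J: ✓ → 91
sensor=D: ✗
sensor=A: ✓ → 63
sensor=N: ✓ → 42
sensor=M: ✓ → 69
sensor=H: ✓ → 14
sensor=Y: ✗
sensor=V: ✓ → 78
sensor=B: ✗
sensor=Z: ✓ → 19
temp_sum = 85 + 17 + 91 + 63 + 42 + 69 + 14 + 78 + 19 = 478

478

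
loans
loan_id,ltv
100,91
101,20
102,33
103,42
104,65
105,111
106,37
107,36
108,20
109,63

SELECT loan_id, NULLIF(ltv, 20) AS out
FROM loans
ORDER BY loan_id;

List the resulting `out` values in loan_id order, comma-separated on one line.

91, NULL, 33, 42, 65, 111, 37, 36, NULL, 63

loan_id=100: ltv=91 vs 20: differ → 91
loan_id=101: ltv=20 vs 20: equal → NULL
loan_id=102: ltv=33 vs 20: differ → 33
loan_id=103: ltv=42 vs 20: differ → 42
loan_id=104: ltv=65 vs 20: differ → 65
loan_id=105: ltv=111 vs 20: differ → 111
loan_id=106: ltv=37 vs 20: differ → 37
loan_id=107: ltv=36 vs 20: differ → 36
loan_id=108: ltv=20 vs 20: equal → NULL
loan_id=109: ltv=63 vs 20: differ → 63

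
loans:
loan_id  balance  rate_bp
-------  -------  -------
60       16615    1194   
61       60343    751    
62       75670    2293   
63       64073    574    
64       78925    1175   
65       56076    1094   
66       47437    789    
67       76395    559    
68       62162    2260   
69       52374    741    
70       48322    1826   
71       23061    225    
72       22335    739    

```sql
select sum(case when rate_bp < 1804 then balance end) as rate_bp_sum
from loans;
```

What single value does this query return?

loan_id=60: ✓ → 16615
loan_id=61: ✓ → 60343
loan_id=62: ✗
loan_id=63: ✓ → 64073
loan_id=64: ✓ → 78925
loan_id=65: ✓ → 56076
loan_id=66: ✓ → 47437
loan_id=67: ✓ → 76395
loan_id=68: ✗
loan_id=69: ✓ → 52374
loan_id=70: ✗
loan_id=71: ✓ → 23061
loan_id=72: ✓ → 22335
rate_bp_sum = 16615 + 60343 + 64073 + 78925 + 56076 + 47437 + 76395 + 52374 + 23061 + 22335 = 497634

497634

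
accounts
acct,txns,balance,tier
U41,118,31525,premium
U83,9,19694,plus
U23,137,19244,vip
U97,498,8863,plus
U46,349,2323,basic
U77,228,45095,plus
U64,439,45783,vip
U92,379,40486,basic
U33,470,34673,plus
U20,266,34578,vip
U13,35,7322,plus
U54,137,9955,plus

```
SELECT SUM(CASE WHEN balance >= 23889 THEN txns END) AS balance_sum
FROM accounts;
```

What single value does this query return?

acct=U41: ✓ → 118
acct=U83: ✗
acct=U23: ✗
acct=U97: ✗
acct=U46: ✗
acct=U77: ✓ → 228
acct=U64: ✓ → 439
acct=U92: ✓ → 379
acct=U33: ✓ → 470
acct=U20: ✓ → 266
acct=U13: ✗
acct=U54: ✗
balance_sum = 118 + 228 + 439 + 379 + 470 + 266 = 1900

1900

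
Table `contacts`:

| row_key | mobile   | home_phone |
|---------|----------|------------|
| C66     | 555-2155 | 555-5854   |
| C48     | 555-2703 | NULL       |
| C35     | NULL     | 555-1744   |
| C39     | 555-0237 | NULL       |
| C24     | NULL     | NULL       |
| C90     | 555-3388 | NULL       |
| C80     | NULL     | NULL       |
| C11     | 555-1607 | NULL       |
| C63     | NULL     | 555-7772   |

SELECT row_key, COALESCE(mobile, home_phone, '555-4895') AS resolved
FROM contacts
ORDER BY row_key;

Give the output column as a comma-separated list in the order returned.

row_key=C11: mobile=555-1607 → 555-1607
row_key=C24: mobile=NULL, home_phone=NULL, → literal 555-4895 → 555-4895
row_key=C35: mobile=NULL, home_phone=555-1744 → 555-1744
row_key=C39: mobile=555-0237 → 555-0237
row_key=C48: mobile=555-2703 → 555-2703
row_key=C63: mobile=NULL, home_phone=555-7772 → 555-7772
row_key=C66: mobile=555-2155 → 555-2155
row_key=C80: mobile=NULL, home_phone=NULL, → literal 555-4895 → 555-4895
row_key=C90: mobile=555-3388 → 555-3388

555-1607, 555-4895, 555-1744, 555-0237, 555-2703, 555-7772, 555-2155, 555-4895, 555-3388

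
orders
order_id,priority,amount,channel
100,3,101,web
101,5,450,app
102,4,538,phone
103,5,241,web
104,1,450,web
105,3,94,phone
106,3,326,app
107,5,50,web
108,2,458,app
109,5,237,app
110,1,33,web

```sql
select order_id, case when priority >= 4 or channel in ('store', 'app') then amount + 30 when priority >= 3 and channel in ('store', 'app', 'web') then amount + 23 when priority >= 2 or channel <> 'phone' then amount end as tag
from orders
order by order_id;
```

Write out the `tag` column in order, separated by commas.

124, 480, 568, 271, 450, 94, 356, 80, 488, 267, 33

order_id=100: priority >= 3 and channel in ('store', 'app', 'web') → 124
order_id=101: priority >= 4 or channel in ('store', 'app') → 480
order_id=102: priority >= 4 or channel in ('store', 'app') → 568
order_id=103: priority >= 4 or channel in ('store', 'app') → 271
order_id=104: priority >= 2 or channel <> 'phone' → 450
order_id=105: priority >= 2 or channel <> 'phone' → 94
order_id=106: priority >= 4 or channel in ('store', 'app') → 356
order_id=107: priority >= 4 or channel in ('store', 'app') → 80
order_id=108: priority >= 4 or channel in ('store', 'app') → 488
order_id=109: priority >= 4 or channel in ('store', 'app') → 267
order_id=110: priority >= 2 or channel <> 'phone' → 33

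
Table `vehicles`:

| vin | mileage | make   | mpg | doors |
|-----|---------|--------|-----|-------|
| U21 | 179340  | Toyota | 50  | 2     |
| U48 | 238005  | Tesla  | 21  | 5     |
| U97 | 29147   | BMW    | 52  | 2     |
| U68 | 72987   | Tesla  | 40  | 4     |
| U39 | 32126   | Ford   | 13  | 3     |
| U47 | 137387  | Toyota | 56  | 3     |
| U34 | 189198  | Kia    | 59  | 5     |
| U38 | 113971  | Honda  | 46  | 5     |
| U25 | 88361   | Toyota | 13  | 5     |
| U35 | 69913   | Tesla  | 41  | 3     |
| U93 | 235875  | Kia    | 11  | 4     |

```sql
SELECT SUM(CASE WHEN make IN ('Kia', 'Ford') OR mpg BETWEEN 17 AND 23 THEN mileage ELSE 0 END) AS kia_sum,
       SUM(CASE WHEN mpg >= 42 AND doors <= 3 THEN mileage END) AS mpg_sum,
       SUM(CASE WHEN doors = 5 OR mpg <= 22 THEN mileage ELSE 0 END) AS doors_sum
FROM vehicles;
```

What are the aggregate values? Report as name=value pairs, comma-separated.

kia_sum=695204, mpg_sum=345874, doors_sum=897536

[kia_sum: make IN ('Kia', 'Ford') OR mpg BETWEEN 17 AND 23]
vin=U21: ✗
vin=U48: ✓ → 238005
vin=U97: ✗
vin=U68: ✗
vin=U39: ✓ → 32126
vin=U47: ✗
vin=U34: ✓ → 189198
vin=U38: ✗
vin=U25: ✗
vin=U35: ✗
vin=U93: ✓ → 235875
kia_sum = 238005 + 32126 + 189198 + 235875 = 695204
—
[mpg_sum: mpg >= 42 AND doors <= 3]
vin=U21: ✓ → 179340
vin=U48: ✗
vin=U97: ✓ → 29147
vin=U68: ✗
vin=U39: ✗
vin=U47: ✓ → 137387
vin=U34: ✗
vin=U38: ✗
vin=U25: ✗
vin=U35: ✗
vin=U93: ✗
mpg_sum = 179340 + 29147 + 137387 = 345874
—
[doors_sum: doors = 5 OR mpg <= 22]
vin=U21: ✗
vin=U48: ✓ → 238005
vin=U97: ✗
vin=U68: ✗
vin=U39: ✓ → 32126
vin=U47: ✗
vin=U34: ✓ → 189198
vin=U38: ✓ → 113971
vin=U25: ✓ → 88361
vin=U35: ✗
vin=U93: ✓ → 235875
doors_sum = 238005 + 32126 + 189198 + 113971 + 88361 + 235875 = 897536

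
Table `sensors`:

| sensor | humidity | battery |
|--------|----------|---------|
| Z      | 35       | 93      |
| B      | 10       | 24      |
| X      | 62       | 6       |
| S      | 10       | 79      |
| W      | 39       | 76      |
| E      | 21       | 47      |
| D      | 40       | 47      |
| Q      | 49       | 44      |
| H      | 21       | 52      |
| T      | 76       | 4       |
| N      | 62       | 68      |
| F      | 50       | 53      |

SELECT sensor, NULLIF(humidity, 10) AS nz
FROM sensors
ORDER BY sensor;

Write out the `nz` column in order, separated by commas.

sensor=B: humidity=10 vs 10: equal → NULL
sensor=D: humidity=40 vs 10: differ → 40
sensor=E: humidity=21 vs 10: differ → 21
sensor=F: humidity=50 vs 10: differ → 50
sensor=H: humidity=21 vs 10: differ → 21
sensor=N: humidity=62 vs 10: differ → 62
sensor=Q: humidity=49 vs 10: differ → 49
sensor=S: humidity=10 vs 10: equal → NULL
sensor=T: humidity=76 vs 10: differ → 76
sensor=W: humidity=39 vs 10: differ → 39
sensor=X: humidity=62 vs 10: differ → 62
sensor=Z: humidity=35 vs 10: differ → 35

NULL, 40, 21, 50, 21, 62, 49, NULL, 76, 39, 62, 35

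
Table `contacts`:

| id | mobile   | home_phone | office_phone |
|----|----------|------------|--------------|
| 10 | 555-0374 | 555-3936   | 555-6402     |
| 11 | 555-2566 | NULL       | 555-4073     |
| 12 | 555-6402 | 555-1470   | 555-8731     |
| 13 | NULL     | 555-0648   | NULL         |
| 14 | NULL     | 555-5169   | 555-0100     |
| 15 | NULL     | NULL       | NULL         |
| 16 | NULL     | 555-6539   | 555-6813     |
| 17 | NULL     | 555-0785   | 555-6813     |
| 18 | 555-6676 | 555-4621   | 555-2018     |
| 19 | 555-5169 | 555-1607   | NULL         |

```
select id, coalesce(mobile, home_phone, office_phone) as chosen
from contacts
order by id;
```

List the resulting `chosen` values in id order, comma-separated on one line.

555-0374, 555-2566, 555-6402, 555-0648, 555-5169, NULL, 555-6539, 555-0785, 555-6676, 555-5169

id=10: mobile=555-0374 → 555-0374
id=11: mobile=555-2566 → 555-2566
id=12: mobile=555-6402 → 555-6402
id=13: mobile=NULL, home_phone=555-0648 → 555-0648
id=14: mobile=NULL, home_phone=555-5169 → 555-5169
id=15: mobile=NULL, home_phone=NULL, office_phone=NULL (all NULL) → NULL
id=16: mobile=NULL, home_phone=555-6539 → 555-6539
id=17: mobile=NULL, home_phone=555-0785 → 555-0785
id=18: mobile=555-6676 → 555-6676
id=19: mobile=555-5169 → 555-5169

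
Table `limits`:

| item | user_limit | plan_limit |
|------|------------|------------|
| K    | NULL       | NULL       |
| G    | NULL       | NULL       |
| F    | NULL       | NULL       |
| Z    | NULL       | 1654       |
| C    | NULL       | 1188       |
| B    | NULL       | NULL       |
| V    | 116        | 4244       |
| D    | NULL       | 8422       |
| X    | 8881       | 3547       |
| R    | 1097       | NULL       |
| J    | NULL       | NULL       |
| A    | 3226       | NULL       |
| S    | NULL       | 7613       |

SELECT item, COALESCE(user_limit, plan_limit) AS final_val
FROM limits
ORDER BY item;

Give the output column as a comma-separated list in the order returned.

item=A: user_limit=3226 → 3226
item=B: user_limit=NULL, plan_limit=NULL (all NULL) → NULL
item=C: user_limit=NULL, plan_limit=1188 → 1188
item=D: user_limit=NULL, plan_limit=8422 → 8422
item=F: user_limit=NULL, plan_limit=NULL (all NULL) → NULL
item=G: user_limit=NULL, plan_limit=NULL (all NULL) → NULL
item=J: user_limit=NULL, plan_limit=NULL (all NULL) → NULL
item=K: user_limit=NULL, plan_limit=NULL (all NULL) → NULL
item=R: user_limit=1097 → 1097
item=S: user_limit=NULL, plan_limit=7613 → 7613
item=V: user_limit=116 → 116
item=X: user_limit=8881 → 8881
item=Z: user_limit=NULL, plan_limit=1654 → 1654

3226, NULL, 1188, 8422, NULL, NULL, NULL, NULL, 1097, 7613, 116, 8881, 1654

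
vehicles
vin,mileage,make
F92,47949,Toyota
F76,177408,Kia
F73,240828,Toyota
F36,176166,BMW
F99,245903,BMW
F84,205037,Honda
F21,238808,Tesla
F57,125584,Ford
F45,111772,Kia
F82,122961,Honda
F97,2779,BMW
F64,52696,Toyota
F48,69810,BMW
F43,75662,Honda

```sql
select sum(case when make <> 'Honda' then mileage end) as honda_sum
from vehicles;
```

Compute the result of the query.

1489703

vin=F92: ✓ → 47949
vin=F76: ✓ → 177408
vin=F73: ✓ → 240828
vin=F36: ✓ → 176166
vin=F99: ✓ → 245903
vin=F84: ✗
vin=F21: ✓ → 238808
vin=F57: ✓ → 125584
vin=F45: ✓ → 111772
vin=F82: ✗
vin=F97: ✓ → 2779
vin=F64: ✓ → 52696
vin=F48: ✓ → 69810
vin=F43: ✗
honda_sum = 47949 + 177408 + 240828 + 176166 + 245903 + 238808 + 125584 + 111772 + 2779 + 52696 + 69810 = 1489703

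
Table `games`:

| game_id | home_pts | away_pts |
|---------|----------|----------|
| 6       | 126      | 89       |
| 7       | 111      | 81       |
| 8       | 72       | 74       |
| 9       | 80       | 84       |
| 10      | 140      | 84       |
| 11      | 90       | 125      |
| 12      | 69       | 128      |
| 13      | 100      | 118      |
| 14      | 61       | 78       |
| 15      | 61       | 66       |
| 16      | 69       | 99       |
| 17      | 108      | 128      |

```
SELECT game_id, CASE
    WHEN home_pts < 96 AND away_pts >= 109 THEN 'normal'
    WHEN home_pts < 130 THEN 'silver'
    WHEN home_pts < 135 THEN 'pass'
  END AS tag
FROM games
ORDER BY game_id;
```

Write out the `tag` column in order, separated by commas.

silver, silver, silver, silver, NULL, normal, normal, silver, silver, silver, silver, silver

game_id=6: home_pts < 130 → silver
game_id=7: home_pts < 130 → silver
game_id=8: home_pts < 130 → silver
game_id=9: home_pts < 130 → silver
game_id=10: (no match → NULL) → NULL
game_id=11: home_pts < 96 AND away_pts >= 109 → normal
game_id=12: home_pts < 96 AND away_pts >= 109 → normal
game_id=13: home_pts < 130 → silver
game_id=14: home_pts < 130 → silver
game_id=15: home_pts < 130 → silver
game_id=16: home_pts < 130 → silver
game_id=17: home_pts < 130 → silver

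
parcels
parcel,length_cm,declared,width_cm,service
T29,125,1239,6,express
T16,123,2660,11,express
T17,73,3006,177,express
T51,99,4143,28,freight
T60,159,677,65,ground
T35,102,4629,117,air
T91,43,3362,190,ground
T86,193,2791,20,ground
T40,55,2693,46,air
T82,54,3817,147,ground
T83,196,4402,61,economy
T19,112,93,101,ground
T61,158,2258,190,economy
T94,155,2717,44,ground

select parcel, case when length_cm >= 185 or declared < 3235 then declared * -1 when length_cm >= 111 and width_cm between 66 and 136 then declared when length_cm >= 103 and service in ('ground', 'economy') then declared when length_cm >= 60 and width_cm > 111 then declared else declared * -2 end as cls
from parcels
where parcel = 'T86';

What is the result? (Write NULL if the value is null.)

-2791

parcel = T86: length_cm=193, declared=2791, width_cm=20, service=ground.
length_cm >= 185 or declared < 3235 → true → -2791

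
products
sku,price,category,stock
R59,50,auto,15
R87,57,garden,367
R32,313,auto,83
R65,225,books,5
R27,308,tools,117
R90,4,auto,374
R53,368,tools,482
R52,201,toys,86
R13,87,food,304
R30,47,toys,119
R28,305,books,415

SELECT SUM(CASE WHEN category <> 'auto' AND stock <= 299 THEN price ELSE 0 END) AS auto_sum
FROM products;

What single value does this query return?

sku=R59: ✗
sku=R87: ✗
sku=R32: ✗
sku=R65: ✓ → 225
sku=R27: ✓ → 308
sku=R90: ✗
sku=R53: ✗
sku=R52: ✓ → 201
sku=R13: ✗
sku=R30: ✓ → 47
sku=R28: ✗
auto_sum = 225 + 308 + 201 + 47 = 781

781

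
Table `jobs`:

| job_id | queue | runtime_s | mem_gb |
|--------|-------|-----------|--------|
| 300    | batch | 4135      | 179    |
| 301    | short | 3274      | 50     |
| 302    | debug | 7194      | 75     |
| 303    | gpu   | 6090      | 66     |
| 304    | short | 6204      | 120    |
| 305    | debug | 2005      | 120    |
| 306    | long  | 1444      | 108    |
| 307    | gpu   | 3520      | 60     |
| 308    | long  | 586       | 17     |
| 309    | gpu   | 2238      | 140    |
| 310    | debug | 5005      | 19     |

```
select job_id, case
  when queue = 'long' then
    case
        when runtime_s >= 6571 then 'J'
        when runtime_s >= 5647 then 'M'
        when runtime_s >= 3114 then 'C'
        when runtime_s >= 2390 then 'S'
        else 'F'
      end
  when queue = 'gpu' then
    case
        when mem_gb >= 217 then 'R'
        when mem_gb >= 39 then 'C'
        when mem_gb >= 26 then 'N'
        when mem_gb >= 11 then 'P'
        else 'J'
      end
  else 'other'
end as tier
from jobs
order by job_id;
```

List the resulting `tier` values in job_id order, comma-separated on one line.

other, other, other, C, other, other, F, C, F, C, other

job_id=300: queue='batch' → outer ELSE → other
job_id=301: queue='short' → outer ELSE → other
job_id=302: queue='debug' → outer ELSE → other
job_id=303: queue='gpu' → inner[mem_gb >= 39] → C
job_id=304: queue='short' → outer ELSE → other
job_id=305: queue='debug' → outer ELSE → other
job_id=306: queue='long' → inner[ELSE] → F
job_id=307: queue='gpu' → inner[mem_gb >= 39] → C
job_id=308: queue='long' → inner[ELSE] → F
job_id=309: queue='gpu' → inner[mem_gb >= 39] → C
job_id=310: queue='debug' → outer ELSE → other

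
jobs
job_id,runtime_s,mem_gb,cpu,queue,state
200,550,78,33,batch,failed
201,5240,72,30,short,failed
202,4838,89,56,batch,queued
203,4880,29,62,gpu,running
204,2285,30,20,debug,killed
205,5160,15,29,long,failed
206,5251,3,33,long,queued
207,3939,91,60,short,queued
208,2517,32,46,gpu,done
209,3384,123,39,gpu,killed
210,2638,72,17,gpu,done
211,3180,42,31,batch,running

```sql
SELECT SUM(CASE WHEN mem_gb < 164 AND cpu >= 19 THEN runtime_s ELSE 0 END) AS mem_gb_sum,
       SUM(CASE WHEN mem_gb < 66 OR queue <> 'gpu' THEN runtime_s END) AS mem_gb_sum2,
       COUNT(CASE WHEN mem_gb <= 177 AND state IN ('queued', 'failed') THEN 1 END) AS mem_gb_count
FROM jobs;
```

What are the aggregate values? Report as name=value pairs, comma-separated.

mem_gb_sum=41224, mem_gb_sum2=37840, mem_gb_count=6

[mem_gb_sum: mem_gb < 164 AND cpu >= 19]
job_id=200: ✓ → 550
job_id=201: ✓ → 5240
job_id=202: ✓ → 4838
job_id=203: ✓ → 4880
job_id=204: ✓ → 2285
job_id=205: ✓ → 5160
job_id=206: ✓ → 5251
job_id=207: ✓ → 3939
job_id=208: ✓ → 2517
job_id=209: ✓ → 3384
job_id=210: ✗
job_id=211: ✓ → 3180
mem_gb_sum = 550 + 5240 + 4838 + 4880 + 2285 + 5160 + 5251 + 3939 + 2517 + 3384 + 3180 = 41224
—
[mem_gb_sum2: mem_gb < 66 OR queue <> 'gpu']
job_id=200: ✓ → 550
job_id=201: ✓ → 5240
job_id=202: ✓ → 4838
job_id=203: ✓ → 4880
job_id=204: ✓ → 2285
job_id=205: ✓ → 5160
job_id=206: ✓ → 5251
job_id=207: ✓ → 3939
job_id=208: ✓ → 2517
job_id=209: ✗
job_id=210: ✗
job_id=211: ✓ → 3180
mem_gb_sum2 = 550 + 5240 + 4838 + 4880 + 2285 + 5160 + 5251 + 3939 + 2517 + 3180 = 37840
—
[mem_gb_count: mem_gb <= 177 AND state IN ('queued', 'failed')]
job_id=200: ✓ → 1
job_id=201: ✓ → 1
job_id=202: ✓ → 1
job_id=203: ✗
job_id=204: ✗
job_id=205: ✓ → 1
job_id=206: ✓ → 1
job_id=207: ✓ → 1
job_id=208: ✗
job_id=209: ✗
job_id=210: ✗
job_id=211: ✗
mem_gb_count = COUNT(1, 1, 1, 1, 1, 1) = 6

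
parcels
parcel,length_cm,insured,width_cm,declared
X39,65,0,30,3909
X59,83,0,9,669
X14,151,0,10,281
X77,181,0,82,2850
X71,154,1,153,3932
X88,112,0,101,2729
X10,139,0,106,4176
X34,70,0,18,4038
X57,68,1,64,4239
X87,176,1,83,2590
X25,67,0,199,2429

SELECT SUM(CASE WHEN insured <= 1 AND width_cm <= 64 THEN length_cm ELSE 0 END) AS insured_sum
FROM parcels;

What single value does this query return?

parcel=X39: ✓ → 65
parcel=X59: ✓ → 83
parcel=X14: ✓ → 151
parcel=X77: ✗
parcel=X71: ✗
parcel=X88: ✗
parcel=X10: ✗
parcel=X34: ✓ → 70
parcel=X57: ✓ → 68
parcel=X87: ✗
parcel=X25: ✗
insured_sum = 65 + 83 + 151 + 70 + 68 = 437

437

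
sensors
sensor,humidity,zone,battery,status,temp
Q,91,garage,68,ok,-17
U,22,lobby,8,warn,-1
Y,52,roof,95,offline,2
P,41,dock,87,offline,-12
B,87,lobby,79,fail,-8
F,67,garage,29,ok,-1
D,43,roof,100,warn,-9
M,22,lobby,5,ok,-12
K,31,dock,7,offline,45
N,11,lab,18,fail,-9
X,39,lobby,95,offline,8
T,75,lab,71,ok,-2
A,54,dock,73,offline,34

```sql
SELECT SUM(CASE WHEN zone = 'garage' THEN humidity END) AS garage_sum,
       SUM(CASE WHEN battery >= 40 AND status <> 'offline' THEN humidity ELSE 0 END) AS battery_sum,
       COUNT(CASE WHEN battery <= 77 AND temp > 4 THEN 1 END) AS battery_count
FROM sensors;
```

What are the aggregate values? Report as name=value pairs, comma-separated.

garage_sum=158, battery_sum=296, battery_count=2

[garage_sum: zone = 'garage']
sensor=Q: ✓ → 91
sensor=U: ✗
sensor=Y: ✗
sensor=P: ✗
sensor=B: ✗
sensor=F: ✓ → 67
sensor=D: ✗
sensor=M: ✗
sensor=K: ✗
sensor=N: ✗
sensor=X: ✗
sensor=T: ✗
sensor=A: ✗
garage_sum = 91 + 67 = 158
—
[battery_sum: battery >= 40 AND status <> 'offline']
sensor=Q: ✓ → 91
sensor=U: ✗
sensor=Y: ✗
sensor=P: ✗
sensor=B: ✓ → 87
sensor=F: ✗
sensor=D: ✓ → 43
sensor=M: ✗
sensor=K: ✗
sensor=N: ✗
sensor=X: ✗
sensor=T: ✓ → 75
sensor=A: ✗
battery_sum = 91 + 87 + 43 + 75 = 296
—
[battery_count: battery <= 77 AND temp > 4]
sensor=Q: ✗
sensor=U: ✗
sensor=Y: ✗
sensor=P: ✗
sensor=B: ✗
sensor=F: ✗
sensor=D: ✗
sensor=M: ✗
sensor=K: ✓ → 1
sensor=N: ✗
sensor=X: ✗
sensor=T: ✗
sensor=A: ✓ → 1
battery_count = COUNT(1, 1) = 2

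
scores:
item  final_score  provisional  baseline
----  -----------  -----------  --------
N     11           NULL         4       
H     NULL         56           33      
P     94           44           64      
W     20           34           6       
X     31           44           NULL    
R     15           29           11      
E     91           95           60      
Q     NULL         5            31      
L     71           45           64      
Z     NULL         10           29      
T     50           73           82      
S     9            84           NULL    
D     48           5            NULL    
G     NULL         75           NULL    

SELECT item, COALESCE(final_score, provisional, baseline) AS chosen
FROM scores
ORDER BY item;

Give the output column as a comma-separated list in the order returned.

48, 91, 75, 56, 71, 11, 94, 5, 15, 9, 50, 20, 31, 10

item=D: final_score=48 → 48
item=E: final_score=91 → 91
item=G: final_score=NULL, provisional=75 → 75
item=H: final_score=NULL, provisional=56 → 56
item=L: final_score=71 → 71
item=N: final_score=11 → 11
item=P: final_score=94 → 94
item=Q: final_score=NULL, provisional=5 → 5
item=R: final_score=15 → 15
item=S: final_score=9 → 9
item=T: final_score=50 → 50
item=W: final_score=20 → 20
item=X: final_score=31 → 31
item=Z: final_score=NULL, provisional=10 → 10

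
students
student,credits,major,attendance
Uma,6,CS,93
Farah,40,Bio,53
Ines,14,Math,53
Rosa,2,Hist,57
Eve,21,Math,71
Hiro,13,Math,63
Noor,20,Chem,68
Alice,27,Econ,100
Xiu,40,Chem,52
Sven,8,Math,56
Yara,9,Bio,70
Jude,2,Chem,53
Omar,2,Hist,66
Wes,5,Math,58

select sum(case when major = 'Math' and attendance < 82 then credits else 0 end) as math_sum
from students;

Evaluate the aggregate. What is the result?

61

student=Uma: ✗
student=Farah: ✗
student=Ines: ✓ → 14
student=Rosa: ✗
student=Eve: ✓ → 21
student=Hiro: ✓ → 13
student=Noor: ✗
student=Alice: ✗
student=Xiu: ✗
student=Sven: ✓ → 8
student=Yara: ✗
student=Jude: ✗
student=Omar: ✗
student=Wes: ✓ → 5
math_sum = 14 + 21 + 13 + 8 + 5 = 61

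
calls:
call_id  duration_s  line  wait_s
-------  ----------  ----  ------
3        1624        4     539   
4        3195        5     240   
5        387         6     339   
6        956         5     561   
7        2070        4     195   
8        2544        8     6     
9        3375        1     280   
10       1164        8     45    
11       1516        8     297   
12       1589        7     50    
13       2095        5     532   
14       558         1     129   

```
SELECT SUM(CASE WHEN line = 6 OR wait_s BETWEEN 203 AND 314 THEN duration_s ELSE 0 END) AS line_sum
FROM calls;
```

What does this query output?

8473

call_id=3: ✗
call_id=4: ✓ → 3195
call_id=5: ✓ → 387
call_id=6: ✗
call_id=7: ✗
call_id=8: ✗
call_id=9: ✓ → 3375
call_id=10: ✗
call_id=11: ✓ → 1516
call_id=12: ✗
call_id=13: ✗
call_id=14: ✗
line_sum = 3195 + 387 + 3375 + 1516 = 8473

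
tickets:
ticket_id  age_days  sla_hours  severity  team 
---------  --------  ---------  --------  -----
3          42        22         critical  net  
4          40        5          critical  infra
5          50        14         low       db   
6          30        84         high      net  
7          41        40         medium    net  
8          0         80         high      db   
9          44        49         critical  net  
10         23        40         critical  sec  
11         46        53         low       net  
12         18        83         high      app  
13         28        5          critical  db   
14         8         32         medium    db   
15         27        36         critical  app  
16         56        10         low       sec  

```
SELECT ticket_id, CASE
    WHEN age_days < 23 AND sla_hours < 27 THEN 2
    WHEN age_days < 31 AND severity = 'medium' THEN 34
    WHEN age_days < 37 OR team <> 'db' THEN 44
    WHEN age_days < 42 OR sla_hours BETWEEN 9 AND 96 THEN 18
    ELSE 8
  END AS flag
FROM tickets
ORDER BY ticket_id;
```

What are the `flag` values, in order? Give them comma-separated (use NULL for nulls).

44, 44, 18, 44, 44, 44, 44, 44, 44, 44, 44, 34, 44, 44

ticket_id=3: age_days < 37 OR team <> 'db' → 44
ticket_id=4: age_days < 37 OR team <> 'db' → 44
ticket_id=5: age_days < 42 OR sla_hours BETWEEN 9 AND 96 → 18
ticket_id=6: age_days < 37 OR team <> 'db' → 44
ticket_id=7: age_days < 37 OR team <> 'db' → 44
ticket_id=8: age_days < 37 OR team <> 'db' → 44
ticket_id=9: age_days < 37 OR team <> 'db' → 44
ticket_id=10: age_days < 37 OR team <> 'db' → 44
ticket_id=11: age_days < 37 OR team <> 'db' → 44
ticket_id=12: age_days < 37 OR team <> 'db' → 44
ticket_id=13: age_days < 37 OR team <> 'db' → 44
ticket_id=14: age_days < 31 AND severity = 'medium' → 34
ticket_id=15: age_days < 37 OR team <> 'db' → 44
ticket_id=16: age_days < 37 OR team <> 'db' → 44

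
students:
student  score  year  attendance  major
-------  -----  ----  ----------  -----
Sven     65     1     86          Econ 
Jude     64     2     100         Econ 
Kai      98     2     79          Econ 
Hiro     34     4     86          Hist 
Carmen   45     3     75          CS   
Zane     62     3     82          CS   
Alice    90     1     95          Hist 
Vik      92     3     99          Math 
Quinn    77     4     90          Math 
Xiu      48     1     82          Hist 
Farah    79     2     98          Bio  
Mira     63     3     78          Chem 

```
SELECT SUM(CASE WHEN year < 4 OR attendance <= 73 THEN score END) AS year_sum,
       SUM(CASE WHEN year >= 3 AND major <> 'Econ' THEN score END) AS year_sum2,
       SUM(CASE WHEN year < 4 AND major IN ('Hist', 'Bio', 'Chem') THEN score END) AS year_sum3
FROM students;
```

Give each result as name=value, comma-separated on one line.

year_sum=706, year_sum2=373, year_sum3=280

[year_sum: year < 4 OR attendance <= 73]
student=Sven: ✓ → 65
student=Jude: ✓ → 64
student=Kai: ✓ → 98
student=Hiro: ✗
student=Carmen: ✓ → 45
student=Zane: ✓ → 62
student=Alice: ✓ → 90
student=Vik: ✓ → 92
student=Quinn: ✗
student=Xiu: ✓ → 48
student=Farah: ✓ → 79
student=Mira: ✓ → 63
year_sum = 65 + 64 + 98 + 45 + 62 + 90 + 92 + 48 + 79 + 63 = 706
—
[year_sum2: year >= 3 AND major <> 'Econ']
student=Sven: ✗
student=Jude: ✗
student=Kai: ✗
student=Hiro: ✓ → 34
student=Carmen: ✓ → 45
student=Zane: ✓ → 62
student=Alice: ✗
student=Vik: ✓ → 92
student=Quinn: ✓ → 77
student=Xiu: ✗
student=Farah: ✗
student=Mira: ✓ → 63
year_sum2 = 34 + 45 + 62 + 92 + 77 + 63 = 373
—
[year_sum3: year < 4 AND major IN ('Hist', 'Bio', 'Chem')]
student=Sven: ✗
student=Jude: ✗
student=Kai: ✗
student=Hiro: ✗
student=Carmen: ✗
student=Zane: ✗
student=Alice: ✓ → 90
student=Vik: ✗
student=Quinn: ✗
student=Xiu: ✓ → 48
student=Farah: ✓ → 79
student=Mira: ✓ → 63
year_sum3 = 90 + 48 + 79 + 63 = 280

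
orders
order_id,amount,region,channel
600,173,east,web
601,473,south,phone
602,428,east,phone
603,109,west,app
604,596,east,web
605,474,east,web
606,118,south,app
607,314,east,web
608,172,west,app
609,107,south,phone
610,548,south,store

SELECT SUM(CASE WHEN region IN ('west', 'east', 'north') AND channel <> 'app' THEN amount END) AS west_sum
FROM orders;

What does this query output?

1985

order_id=600: ✓ → 173
order_id=601: ✗
order_id=602: ✓ → 428
order_id=603: ✗
order_id=604: ✓ → 596
order_id=605: ✓ → 474
order_id=606: ✗
order_id=607: ✓ → 314
order_id=608: ✗
order_id=609: ✗
order_id=610: ✗
west_sum = 173 + 428 + 596 + 474 + 314 = 1985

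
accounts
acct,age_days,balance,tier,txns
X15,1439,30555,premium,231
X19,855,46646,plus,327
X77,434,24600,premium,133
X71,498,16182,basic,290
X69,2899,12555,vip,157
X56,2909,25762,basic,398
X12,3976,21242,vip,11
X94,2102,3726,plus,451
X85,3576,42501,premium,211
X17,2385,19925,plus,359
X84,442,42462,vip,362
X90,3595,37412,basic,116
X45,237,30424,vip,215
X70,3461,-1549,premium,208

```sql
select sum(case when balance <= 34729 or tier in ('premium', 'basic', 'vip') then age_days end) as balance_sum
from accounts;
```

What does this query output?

acct=X15: ✓ → 1439
acct=X19: ✗
acct=X77: ✓ → 434
acct=X71: ✓ → 498
acct=X69: ✓ → 2899
acct=X56: ✓ → 2909
acct=X12: ✓ → 3976
acct=X94: ✓ → 2102
acct=X85: ✓ → 3576
acct=X17: ✓ → 2385
acct=X84: ✓ → 442
acct=X90: ✓ → 3595
acct=X45: ✓ → 237
acct=X70: ✓ → 3461
balance_sum = 1439 + 434 + 498 + 2899 + 2909 + 3976 + 2102 + 3576 + 2385 + 442 + 3595 + 237 + 3461 = 27953

27953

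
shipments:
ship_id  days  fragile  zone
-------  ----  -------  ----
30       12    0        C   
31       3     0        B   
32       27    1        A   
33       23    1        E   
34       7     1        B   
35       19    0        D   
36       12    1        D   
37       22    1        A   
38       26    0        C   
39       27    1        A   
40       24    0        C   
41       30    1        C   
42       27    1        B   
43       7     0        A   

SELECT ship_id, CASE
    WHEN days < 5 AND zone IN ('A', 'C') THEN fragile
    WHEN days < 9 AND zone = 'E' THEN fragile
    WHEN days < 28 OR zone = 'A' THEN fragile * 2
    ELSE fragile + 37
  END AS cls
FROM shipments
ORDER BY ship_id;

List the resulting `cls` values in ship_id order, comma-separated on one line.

0, 0, 2, 2, 2, 0, 2, 2, 0, 2, 0, 38, 2, 0

ship_id=30: days < 28 OR zone = 'A' → 0
ship_id=31: days < 28 OR zone = 'A' → 0
ship_id=32: days < 28 OR zone = 'A' → 2
ship_id=33: days < 28 OR zone = 'A' → 2
ship_id=34: days < 28 OR zone = 'A' → 2
ship_id=35: days < 28 OR zone = 'A' → 0
ship_id=36: days < 28 OR zone = 'A' → 2
ship_id=37: days < 28 OR zone = 'A' → 2
ship_id=38: days < 28 OR zone = 'A' → 0
ship_id=39: days < 28 OR zone = 'A' → 2
ship_id=40: days < 28 OR zone = 'A' → 0
ship_id=41: ELSE → 38
ship_id=42: days < 28 OR zone = 'A' → 2
ship_id=43: days < 28 OR zone = 'A' → 0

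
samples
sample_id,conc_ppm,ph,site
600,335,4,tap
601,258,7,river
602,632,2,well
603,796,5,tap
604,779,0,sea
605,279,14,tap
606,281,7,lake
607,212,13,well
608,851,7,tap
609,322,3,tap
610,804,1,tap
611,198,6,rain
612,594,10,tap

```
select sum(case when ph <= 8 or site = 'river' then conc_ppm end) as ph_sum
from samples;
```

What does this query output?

sample_id=600: ✓ → 335
sample_id=601: ✓ → 258
sample_id=602: ✓ → 632
sample_id=603: ✓ → 796
sample_id=604: ✓ → 779
sample_id=605: ✗
sample_id=606: ✓ → 281
sample_id=607: ✗
sample_id=608: ✓ → 851
sample_id=609: ✓ → 322
sample_id=610: ✓ → 804
sample_id=611: ✓ → 198
sample_id=612: ✗
ph_sum = 335 + 258 + 632 + 796 + 779 + 281 + 851 + 322 + 804 + 198 = 5256

5256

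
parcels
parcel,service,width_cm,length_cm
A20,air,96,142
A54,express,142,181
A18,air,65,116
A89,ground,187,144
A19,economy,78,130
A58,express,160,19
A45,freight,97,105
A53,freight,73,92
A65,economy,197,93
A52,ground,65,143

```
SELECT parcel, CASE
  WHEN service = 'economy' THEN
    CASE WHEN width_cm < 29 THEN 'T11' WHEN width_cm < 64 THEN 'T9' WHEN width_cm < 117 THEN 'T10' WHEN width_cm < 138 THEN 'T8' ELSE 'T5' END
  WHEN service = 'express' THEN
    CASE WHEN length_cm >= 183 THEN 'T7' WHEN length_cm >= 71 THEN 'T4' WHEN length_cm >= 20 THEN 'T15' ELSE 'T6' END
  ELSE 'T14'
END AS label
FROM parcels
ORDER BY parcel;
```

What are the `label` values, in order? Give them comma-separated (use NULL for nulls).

T14, T10, T14, T14, T14, T14, T4, T6, T5, T14

parcel=A18: service='air' → outer ELSE → T14
parcel=A19: service='economy' → inner[width_cm < 117] → T10
parcel=A20: service='air' → outer ELSE → T14
parcel=A45: service='freight' → outer ELSE → T14
parcel=A52: service='ground' → outer ELSE → T14
parcel=A53: service='freight' → outer ELSE → T14
parcel=A54: service='express' → inner[length_cm >= 71] → T4
parcel=A58: service='express' → inner[ELSE] → T6
parcel=A65: service='economy' → inner[ELSE] → T5
parcel=A89: service='ground' → outer ELSE → T14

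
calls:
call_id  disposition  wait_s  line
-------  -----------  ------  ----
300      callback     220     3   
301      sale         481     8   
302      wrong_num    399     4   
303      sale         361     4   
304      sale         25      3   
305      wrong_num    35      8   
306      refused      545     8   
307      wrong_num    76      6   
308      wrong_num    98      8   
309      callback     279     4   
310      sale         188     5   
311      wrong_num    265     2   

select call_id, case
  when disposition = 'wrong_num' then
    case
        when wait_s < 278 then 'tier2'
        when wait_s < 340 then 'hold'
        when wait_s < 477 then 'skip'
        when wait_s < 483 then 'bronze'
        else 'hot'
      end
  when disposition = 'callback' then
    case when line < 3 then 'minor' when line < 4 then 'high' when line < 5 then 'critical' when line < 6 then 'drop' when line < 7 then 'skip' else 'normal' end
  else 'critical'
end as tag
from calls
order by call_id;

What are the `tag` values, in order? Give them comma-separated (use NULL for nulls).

high, critical, skip, critical, critical, tier2, critical, tier2, tier2, critical, critical, tier2

call_id=300: disposition='callback' → inner[line < 4] → high
call_id=301: disposition='sale' → outer ELSE → critical
call_id=302: disposition='wrong_num' → inner[wait_s < 477] → skip
call_id=303: disposition='sale' → outer ELSE → critical
call_id=304: disposition='sale' → outer ELSE → critical
call_id=305: disposition='wrong_num' → inner[wait_s < 278] → tier2
call_id=306: disposition='refused' → outer ELSE → critical
call_id=307: disposition='wrong_num' → inner[wait_s < 278] → tier2
call_id=308: disposition='wrong_num' → inner[wait_s < 278] → tier2
call_id=309: disposition='callback' → inner[line < 5] → critical
call_id=310: disposition='sale' → outer ELSE → critical
call_id=311: disposition='wrong_num' → inner[wait_s < 278] → tier2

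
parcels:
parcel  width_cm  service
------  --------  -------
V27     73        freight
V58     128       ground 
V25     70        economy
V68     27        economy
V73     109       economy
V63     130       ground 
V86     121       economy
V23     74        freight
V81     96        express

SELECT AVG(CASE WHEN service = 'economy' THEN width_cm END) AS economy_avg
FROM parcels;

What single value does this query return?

parcel=V27: ✗
parcel=V58: ✗
parcel=V25: ✓ → 70
parcel=V68: ✓ → 27
parcel=V73: ✓ → 109
parcel=V63: ✗
parcel=V86: ✓ → 121
parcel=V23: ✗
parcel=V81: ✗
economy_avg = (70 + 27 + 109 + 121) / 4 = 81.75

81.75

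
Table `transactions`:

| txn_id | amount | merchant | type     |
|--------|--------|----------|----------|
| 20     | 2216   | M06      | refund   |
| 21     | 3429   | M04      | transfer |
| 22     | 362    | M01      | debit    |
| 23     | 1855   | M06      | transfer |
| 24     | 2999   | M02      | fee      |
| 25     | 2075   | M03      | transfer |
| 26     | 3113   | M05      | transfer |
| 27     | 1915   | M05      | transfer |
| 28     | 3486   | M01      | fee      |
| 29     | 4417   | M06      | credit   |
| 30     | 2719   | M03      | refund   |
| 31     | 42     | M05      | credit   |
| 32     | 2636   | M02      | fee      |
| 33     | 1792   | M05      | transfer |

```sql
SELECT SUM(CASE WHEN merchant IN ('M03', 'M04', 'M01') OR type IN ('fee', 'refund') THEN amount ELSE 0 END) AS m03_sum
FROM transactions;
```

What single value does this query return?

19922

txn_id=20: ✓ → 2216
txn_id=21: ✓ → 3429
txn_id=22: ✓ → 362
txn_id=23: ✗
txn_id=24: ✓ → 2999
txn_id=25: ✓ → 2075
txn_id=26: ✗
txn_id=27: ✗
txn_id=28: ✓ → 3486
txn_id=29: ✗
txn_id=30: ✓ → 2719
txn_id=31: ✗
txn_id=32: ✓ → 2636
txn_id=33: ✗
m03_sum = 2216 + 3429 + 362 + 2999 + 2075 + 3486 + 2719 + 2636 = 19922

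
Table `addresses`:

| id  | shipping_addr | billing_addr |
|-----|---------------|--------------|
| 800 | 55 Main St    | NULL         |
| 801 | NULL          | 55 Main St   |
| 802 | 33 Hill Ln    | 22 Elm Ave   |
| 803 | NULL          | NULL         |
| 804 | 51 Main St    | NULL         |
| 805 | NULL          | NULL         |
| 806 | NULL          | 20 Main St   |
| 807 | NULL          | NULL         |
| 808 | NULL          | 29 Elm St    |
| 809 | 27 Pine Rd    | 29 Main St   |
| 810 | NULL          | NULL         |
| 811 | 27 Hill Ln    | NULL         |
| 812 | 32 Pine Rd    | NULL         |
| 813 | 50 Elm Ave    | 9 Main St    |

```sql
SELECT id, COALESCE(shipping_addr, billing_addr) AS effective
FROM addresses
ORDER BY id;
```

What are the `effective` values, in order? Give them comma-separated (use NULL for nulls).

55 Main St, 55 Main St, 33 Hill Ln, NULL, 51 Main St, NULL, 20 Main St, NULL, 29 Elm St, 27 Pine Rd, NULL, 27 Hill Ln, 32 Pine Rd, 50 Elm Ave

id=800: shipping_addr=55 Main St → 55 Main St
id=801: shipping_addr=NULL, billing_addr=55 Main St → 55 Main St
id=802: shipping_addr=33 Hill Ln → 33 Hill Ln
id=803: shipping_addr=NULL, billing_addr=NULL (all NULL) → NULL
id=804: shipping_addr=51 Main St → 51 Main St
id=805: shipping_addr=NULL, billing_addr=NULL (all NULL) → NULL
id=806: shipping_addr=NULL, billing_addr=20 Main St → 20 Main St
id=807: shipping_addr=NULL, billing_addr=NULL (all NULL) → NULL
id=808: shipping_addr=NULL, billing_addr=29 Elm St → 29 Elm St
id=809: shipping_addr=27 Pine Rd → 27 Pine Rd
id=810: shipping_addr=NULL, billing_addr=NULL (all NULL) → NULL
id=811: shipping_addr=27 Hill Ln → 27 Hill Ln
id=812: shipping_addr=32 Pine Rd → 32 Pine Rd
id=813: shipping_addr=50 Elm Ave → 50 Elm Ave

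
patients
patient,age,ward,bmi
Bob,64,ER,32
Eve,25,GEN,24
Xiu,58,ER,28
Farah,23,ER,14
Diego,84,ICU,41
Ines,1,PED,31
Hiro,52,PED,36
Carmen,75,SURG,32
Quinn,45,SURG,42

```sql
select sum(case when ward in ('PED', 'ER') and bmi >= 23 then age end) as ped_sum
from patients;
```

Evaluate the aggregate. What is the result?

175

patient=Bob: ✓ → 64
patient=Eve: ✗
patient=Xiu: ✓ → 58
patient=Farah: ✗
patient=Diego: ✗
patient=Ines: ✓ → 1
patient=Hiro: ✓ → 52
patient=Carmen: ✗
patient=Quinn: ✗
ped_sum = 64 + 58 + 1 + 52 = 175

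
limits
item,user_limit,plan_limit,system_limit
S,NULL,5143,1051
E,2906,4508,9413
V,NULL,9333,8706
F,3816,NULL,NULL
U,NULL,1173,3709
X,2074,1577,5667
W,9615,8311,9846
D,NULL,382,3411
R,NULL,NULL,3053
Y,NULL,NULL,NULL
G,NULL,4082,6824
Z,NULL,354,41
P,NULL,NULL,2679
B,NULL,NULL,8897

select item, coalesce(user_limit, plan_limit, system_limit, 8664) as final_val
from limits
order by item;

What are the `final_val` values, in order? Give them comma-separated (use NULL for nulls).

item=B: user_limit=NULL, plan_limit=NULL, system_limit=8897 → 8897
item=D: user_limit=NULL, plan_limit=382 → 382
item=E: user_limit=2906 → 2906
item=F: user_limit=3816 → 3816
item=G: user_limit=NULL, plan_limit=4082 → 4082
item=P: user_limit=NULL, plan_limit=NULL, system_limit=2679 → 2679
item=R: user_limit=NULL, plan_limit=NULL, system_limit=3053 → 3053
item=S: user_limit=NULL, plan_limit=5143 → 5143
item=U: user_limit=NULL, plan_limit=1173 → 1173
item=V: user_limit=NULL, plan_limit=9333 → 9333
item=W: user_limit=9615 → 9615
item=X: user_limit=2074 → 2074
item=Y: user_limit=NULL, plan_limit=NULL, system_limit=NULL, → literal 8664 → 8664
item=Z: user_limit=NULL, plan_limit=354 → 354

8897, 382, 2906, 3816, 4082, 2679, 3053, 5143, 1173, 9333, 9615, 2074, 8664, 354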